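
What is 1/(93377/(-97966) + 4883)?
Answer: 97966/478274601 ≈ 0.00020483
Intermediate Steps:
1/(93377/(-97966) + 4883) = 1/(93377*(-1/97966) + 4883) = 1/(-93377/97966 + 4883) = 1/(478274601/97966) = 97966/478274601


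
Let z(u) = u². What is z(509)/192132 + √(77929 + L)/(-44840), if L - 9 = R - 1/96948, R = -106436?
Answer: 259081/192132 - 17*I*√25744931885/724524720 ≈ 1.3485 - 0.0037648*I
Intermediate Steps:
L = -10317884797/96948 (L = 9 + (-106436 - 1/96948) = 9 - 10318757329/96948 = -10317884797/96948 ≈ -1.0643e+5)
z(509)/192132 + √(77929 + L)/(-44840) = 509²/192132 + √(77929 - 10317884797/96948)/(-44840) = 259081*(1/192132) + √(-2762824105/96948)*(-1/44840) = 259081/192132 + (17*I*√25744931885/16158)*(-1/44840) = 259081/192132 - 17*I*√25744931885/724524720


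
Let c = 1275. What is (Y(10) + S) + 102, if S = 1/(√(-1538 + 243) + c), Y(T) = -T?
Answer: 29935583/325384 - I*√1295/1626920 ≈ 92.001 - 2.2119e-5*I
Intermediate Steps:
S = 1/(1275 + I*√1295) (S = 1/(√(-1538 + 243) + 1275) = 1/(√(-1295) + 1275) = 1/(I*√1295 + 1275) = 1/(1275 + I*√1295) ≈ 0.00078369 - 2.2119e-5*I)
(Y(10) + S) + 102 = (-1*10 + (255/325384 - I*√1295/1626920)) + 102 = (-10 + (255/325384 - I*√1295/1626920)) + 102 = (-3253585/325384 - I*√1295/1626920) + 102 = 29935583/325384 - I*√1295/1626920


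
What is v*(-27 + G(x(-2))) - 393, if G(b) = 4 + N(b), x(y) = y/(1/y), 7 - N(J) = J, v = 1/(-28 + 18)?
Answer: -391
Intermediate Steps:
v = -⅒ (v = 1/(-10) = -⅒ ≈ -0.10000)
N(J) = 7 - J
x(y) = y² (x(y) = y*y = y²)
G(b) = 11 - b (G(b) = 4 + (7 - b) = 11 - b)
v*(-27 + G(x(-2))) - 393 = -(-27 + (11 - 1*(-2)²))/10 - 393 = -(-27 + (11 - 1*4))/10 - 393 = -(-27 + (11 - 4))/10 - 393 = -(-27 + 7)/10 - 393 = -⅒*(-20) - 393 = 2 - 393 = -391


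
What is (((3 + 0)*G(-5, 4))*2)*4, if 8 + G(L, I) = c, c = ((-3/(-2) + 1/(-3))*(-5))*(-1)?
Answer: -52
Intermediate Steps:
c = 35/6 (c = ((-3*(-½) + 1*(-⅓))*(-5))*(-1) = ((3/2 - ⅓)*(-5))*(-1) = ((7/6)*(-5))*(-1) = -35/6*(-1) = 35/6 ≈ 5.8333)
G(L, I) = -13/6 (G(L, I) = -8 + 35/6 = -13/6)
(((3 + 0)*G(-5, 4))*2)*4 = (((3 + 0)*(-13/6))*2)*4 = ((3*(-13/6))*2)*4 = -13/2*2*4 = -13*4 = -52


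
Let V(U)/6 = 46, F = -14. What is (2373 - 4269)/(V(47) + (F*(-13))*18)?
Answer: -79/148 ≈ -0.53378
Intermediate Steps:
V(U) = 276 (V(U) = 6*46 = 276)
(2373 - 4269)/(V(47) + (F*(-13))*18) = (2373 - 4269)/(276 - 14*(-13)*18) = -1896/(276 + 182*18) = -1896/(276 + 3276) = -1896/3552 = -1896*1/3552 = -79/148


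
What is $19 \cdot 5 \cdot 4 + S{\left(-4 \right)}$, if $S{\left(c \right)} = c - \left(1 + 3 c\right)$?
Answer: $387$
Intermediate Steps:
$S{\left(c \right)} = -1 - 2 c$ ($S{\left(c \right)} = c - \left(1 + 3 c\right) = -1 - 2 c$)
$19 \cdot 5 \cdot 4 + S{\left(-4 \right)} = 19 \cdot 5 \cdot 4 - -7 = 19 \cdot 20 + \left(-1 + 8\right) = 380 + 7 = 387$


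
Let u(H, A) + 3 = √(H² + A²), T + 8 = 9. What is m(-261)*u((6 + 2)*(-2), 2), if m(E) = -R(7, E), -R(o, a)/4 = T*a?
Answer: 3132 - 2088*√65 ≈ -13702.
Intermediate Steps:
T = 1 (T = -8 + 9 = 1)
R(o, a) = -4*a
u(H, A) = -3 + √(A² + H²) (u(H, A) = -3 + √(H² + A²) = -3 + √(A² + H²))
m(E) = 4*E (m(E) = -(-4)*E = 4*E)
m(-261)*u((6 + 2)*(-2), 2) = (4*(-261))*(-3 + √(2² + ((6 + 2)*(-2))²)) = -1044*(-3 + √(4 + (8*(-2))²)) = -1044*(-3 + √(4 + (-16)²)) = -1044*(-3 + √(4 + 256)) = -1044*(-3 + √260) = -1044*(-3 + 2*√65) = 3132 - 2088*√65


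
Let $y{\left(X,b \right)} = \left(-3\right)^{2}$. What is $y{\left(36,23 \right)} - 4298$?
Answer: $-4289$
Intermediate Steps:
$y{\left(X,b \right)} = 9$
$y{\left(36,23 \right)} - 4298 = 9 - 4298 = -4289$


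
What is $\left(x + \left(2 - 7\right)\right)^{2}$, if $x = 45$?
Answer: $1600$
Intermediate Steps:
$\left(x + \left(2 - 7\right)\right)^{2} = \left(45 + \left(2 - 7\right)\right)^{2} = \left(45 - 5\right)^{2} = 40^{2} = 1600$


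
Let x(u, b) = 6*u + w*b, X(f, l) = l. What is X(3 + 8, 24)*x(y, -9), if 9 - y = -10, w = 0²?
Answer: 2736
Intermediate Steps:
w = 0
y = 19 (y = 9 - 1*(-10) = 9 + 10 = 19)
x(u, b) = 6*u (x(u, b) = 6*u + 0*b = 6*u + 0 = 6*u)
X(3 + 8, 24)*x(y, -9) = 24*(6*19) = 24*114 = 2736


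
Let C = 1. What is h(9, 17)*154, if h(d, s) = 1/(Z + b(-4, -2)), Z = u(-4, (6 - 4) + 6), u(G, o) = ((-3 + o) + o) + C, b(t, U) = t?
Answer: 77/5 ≈ 15.400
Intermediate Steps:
u(G, o) = -2 + 2*o (u(G, o) = ((-3 + o) + o) + 1 = (-3 + 2*o) + 1 = -2 + 2*o)
Z = 14 (Z = -2 + 2*((6 - 4) + 6) = -2 + 2*(2 + 6) = -2 + 2*8 = -2 + 16 = 14)
h(d, s) = ⅒ (h(d, s) = 1/(14 - 4) = 1/10 = ⅒)
h(9, 17)*154 = (⅒)*154 = 77/5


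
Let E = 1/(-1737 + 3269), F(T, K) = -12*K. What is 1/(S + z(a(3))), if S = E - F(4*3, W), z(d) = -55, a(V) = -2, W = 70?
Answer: 1532/1202621 ≈ 0.0012739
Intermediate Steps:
E = 1/1532 ≈ 0.00065274
S = 1286881/1532 (S = 1/1532 - (-12)*70 = 1/1532 - 1*(-840) = 1/1532 + 840 = 1286881/1532 ≈ 840.00)
1/(S + z(a(3))) = 1/(1286881/1532 - 55) = 1/(1202621/1532) = 1532/1202621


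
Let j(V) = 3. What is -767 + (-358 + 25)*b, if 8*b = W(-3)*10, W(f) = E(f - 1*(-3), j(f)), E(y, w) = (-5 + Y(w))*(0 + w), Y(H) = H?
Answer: 3461/2 ≈ 1730.5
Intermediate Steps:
E(y, w) = w*(-5 + w) (E(y, w) = (-5 + w)*(0 + w) = (-5 + w)*w = w*(-5 + w))
W(f) = -6 (W(f) = 3*(-5 + 3) = 3*(-2) = -6)
b = -15/2 (b = (-6*10)/8 = (⅛)*(-60) = -15/2 ≈ -7.5000)
-767 + (-358 + 25)*b = -767 + (-358 + 25)*(-15/2) = -767 - 333*(-15/2) = -767 + 4995/2 = 3461/2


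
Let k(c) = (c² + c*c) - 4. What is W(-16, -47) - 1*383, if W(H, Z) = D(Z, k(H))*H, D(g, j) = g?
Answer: 369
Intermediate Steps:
k(c) = -4 + 2*c² (k(c) = (c² + c²) - 4 = 2*c² - 4 = -4 + 2*c²)
W(H, Z) = H*Z (W(H, Z) = Z*H = H*Z)
W(-16, -47) - 1*383 = -16*(-47) - 1*383 = 752 - 383 = 369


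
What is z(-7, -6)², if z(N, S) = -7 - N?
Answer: 0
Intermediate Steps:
z(-7, -6)² = (-7 - 1*(-7))² = (-7 + 7)² = 0² = 0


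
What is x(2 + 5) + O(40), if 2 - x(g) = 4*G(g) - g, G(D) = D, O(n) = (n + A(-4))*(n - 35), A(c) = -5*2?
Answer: 131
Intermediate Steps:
A(c) = -10
O(n) = (-35 + n)*(-10 + n) (O(n) = (n - 10)*(n - 35) = (-10 + n)*(-35 + n) = (-35 + n)*(-10 + n))
x(g) = 2 - 3*g (x(g) = 2 - (4*g - g) = 2 - 3*g)
x(2 + 5) + O(40) = (2 - 3*(2 + 5)) + (350 + 40**2 - 45*40) = (2 - 3*7) + (350 + 1600 - 1800) = (2 - 21) + 150 = -19 + 150 = 131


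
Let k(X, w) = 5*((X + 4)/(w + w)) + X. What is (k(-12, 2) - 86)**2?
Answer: 11664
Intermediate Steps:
k(X, w) = X + 5*(4 + X)/(2*w) (k(X, w) = 5*((4 + X)/((2*w))) + X = 5*((4 + X)*(1/(2*w))) + X = 5*((4 + X)/(2*w)) + X = 5*(4 + X)/(2*w) + X = X + 5*(4 + X)/(2*w))
(k(-12, 2) - 86)**2 = ((10 + (5/2)*(-12) - 12*2)/2 - 86)**2 = ((10 - 30 - 24)/2 - 86)**2 = ((1/2)*(-44) - 86)**2 = (-22 - 86)**2 = (-108)**2 = 11664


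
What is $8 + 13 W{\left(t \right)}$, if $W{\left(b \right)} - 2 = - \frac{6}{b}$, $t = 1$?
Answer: $-44$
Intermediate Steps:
$W{\left(b \right)} = 2 - \frac{6}{b}$
$8 + 13 W{\left(t \right)} = 8 + 13 \left(2 - \frac{6}{1}\right) = 8 + 13 \left(2 - 6\right) = 8 + 13 \left(-4\right) = 8 - 52 = -44$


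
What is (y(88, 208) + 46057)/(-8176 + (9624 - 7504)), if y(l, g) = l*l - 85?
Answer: -13429/1514 ≈ -8.8699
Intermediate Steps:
y(l, g) = -85 + l² (y(l, g) = l² - 85 = -85 + l²)
(y(88, 208) + 46057)/(-8176 + (9624 - 7504)) = ((-85 + 88²) + 46057)/(-8176 + (9624 - 7504)) = ((-85 + 7744) + 46057)/(-8176 + 2120) = (7659 + 46057)/(-6056) = 53716*(-1/6056) = -13429/1514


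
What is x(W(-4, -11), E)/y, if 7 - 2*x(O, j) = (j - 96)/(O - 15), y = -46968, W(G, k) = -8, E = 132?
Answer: -197/2160528 ≈ -9.1181e-5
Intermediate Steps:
x(O, j) = 7/2 - (-96 + j)/(2*(-15 + O)) (x(O, j) = 7/2 - (j - 96)/(2*(O - 15)) = 7/2 - (-96 + j)/(2*(-15 + O)))
x(W(-4, -11), E)/y = ((-9 - 1*132 + 7*(-8))/(2*(-15 - 8)))/(-46968) = ((½)*(-9 - 132 - 56)/(-23))*(-1/46968) = ((½)*(-1/23)*(-197))*(-1/46968) = (197/46)*(-1/46968) = -197/2160528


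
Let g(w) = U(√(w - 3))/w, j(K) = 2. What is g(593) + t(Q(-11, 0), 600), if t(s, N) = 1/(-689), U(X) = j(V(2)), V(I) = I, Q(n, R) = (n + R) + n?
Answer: 785/408577 ≈ 0.0019213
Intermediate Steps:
Q(n, R) = R + 2*n (Q(n, R) = (R + n) + n = R + 2*n)
U(X) = 2
t(s, N) = -1/689
g(w) = 2/w
g(593) + t(Q(-11, 0), 600) = 2/593 - 1/689 = 785/408577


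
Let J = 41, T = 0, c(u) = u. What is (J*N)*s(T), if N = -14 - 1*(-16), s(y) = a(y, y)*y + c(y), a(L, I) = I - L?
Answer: 0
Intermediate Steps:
s(y) = y (s(y) = (y - y)*y + y = 0*y + y = 0 + y = y)
N = 2 (N = -14 + 16 = 2)
(J*N)*s(T) = (41*2)*0 = 82*0 = 0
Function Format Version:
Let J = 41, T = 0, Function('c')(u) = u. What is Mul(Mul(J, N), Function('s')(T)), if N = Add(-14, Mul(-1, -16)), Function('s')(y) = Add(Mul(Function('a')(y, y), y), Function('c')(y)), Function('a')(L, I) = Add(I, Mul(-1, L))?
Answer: 0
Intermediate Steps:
Function('s')(y) = y (Function('s')(y) = Add(Mul(Add(y, Mul(-1, y)), y), y) = Add(Mul(0, y), y) = Add(0, y) = y)
N = 2 (N = Add(-14, 16) = 2)
Mul(Mul(J, N), Function('s')(T)) = Mul(Mul(41, 2), 0) = Mul(82, 0) = 0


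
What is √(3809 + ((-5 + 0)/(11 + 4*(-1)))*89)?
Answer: √183526/7 ≈ 61.200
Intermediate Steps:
√(3809 + ((-5 + 0)/(11 + 4*(-1)))*89) = √(3809 - 5/(11 - 4)*89) = √(3809 - 5/7*89) = √(3809 - 445/7) = √(26218/7) = √183526/7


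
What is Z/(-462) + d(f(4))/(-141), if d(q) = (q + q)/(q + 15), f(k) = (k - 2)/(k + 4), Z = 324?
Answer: -464608/662277 ≈ -0.70153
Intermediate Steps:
f(k) = (-2 + k)/(4 + k)
d(q) = 2*q/(15 + q) (d(q) = (2*q)/(15 + q) = 2*q/(15 + q))
Z/(-462) + d(f(4))/(-141) = 324/(-462) + (2*((-2 + 4)/(4 + 4))/(15 + (-2 + 4)/(4 + 4)))/(-141) = 324*(-1/462) + (2*(2/8)/(15 + 2/8))*(-1/141) = -54/77 + (2*((⅛)*2)/(15 + (⅛)*2))*(-1/141) = -54/77 + (2*(¼)/(15 + ¼))*(-1/141) = -54/77 + (2*(¼)/(61/4))*(-1/141) = -54/77 + (2*(¼)*(4/61))*(-1/141) = -54/77 + (2/61)*(-1/141) = -54/77 - 2/8601 = -464608/662277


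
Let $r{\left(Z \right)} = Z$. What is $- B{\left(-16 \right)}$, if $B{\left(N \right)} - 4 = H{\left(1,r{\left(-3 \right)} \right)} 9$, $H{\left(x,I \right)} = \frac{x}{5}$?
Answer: $- \frac{29}{5} \approx -5.8$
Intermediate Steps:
$H{\left(x,I \right)} = \frac{x}{5}$ ($H{\left(x,I \right)} = x \frac{1}{5} = \frac{x}{5}$)
$B{\left(N \right)} = \frac{29}{5}$ ($B{\left(N \right)} = 4 + \frac{1}{5} \cdot 1 \cdot 9 = 4 + \frac{1}{5} \cdot 9 = 4 + \frac{9}{5} = \frac{29}{5}$)
$- B{\left(-16 \right)} = \left(-1\right) \frac{29}{5} = - \frac{29}{5}$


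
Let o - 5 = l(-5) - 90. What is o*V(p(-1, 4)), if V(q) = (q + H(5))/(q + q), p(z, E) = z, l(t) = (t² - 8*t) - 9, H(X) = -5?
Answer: -87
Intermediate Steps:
l(t) = -9 + t² - 8*t
V(q) = (-5 + q)/(2*q) (V(q) = (q - 5)/(q + q) = (-5 + q)/((2*q)) = (-5 + q)*(1/(2*q)) = (-5 + q)/(2*q))
o = -29 (o = 5 + ((-9 + (-5)² - 8*(-5)) - 90) = 5 + ((-9 + 25 + 40) - 90) = 5 + (56 - 90) = 5 - 34 = -29)
o*V(p(-1, 4)) = -29*(-5 - 1)/(2*(-1)) = -29*(-1)*(-6)/2 = -29*3 = -87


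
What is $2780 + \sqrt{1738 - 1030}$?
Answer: $2780 + 2 \sqrt{177} \approx 2806.6$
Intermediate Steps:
$2780 + \sqrt{1738 - 1030} = 2780 + \sqrt{708} = 2780 + 2 \sqrt{177}$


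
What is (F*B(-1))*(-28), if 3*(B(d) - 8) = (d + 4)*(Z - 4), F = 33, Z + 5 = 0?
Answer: 924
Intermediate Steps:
Z = -5 (Z = -5 + 0 = -5)
B(d) = -4 - 3*d (B(d) = 8 + ((d + 4)*(-5 - 4))/3 = 8 + ((4 + d)*(-9))/3 = 8 + (-36 - 9*d)/3 = 8 + (-12 - 3*d) = -4 - 3*d)
(F*B(-1))*(-28) = (33*(-4 - 3*(-1)))*(-28) = (33*(-4 + 3))*(-28) = (33*(-1))*(-28) = -33*(-28) = 924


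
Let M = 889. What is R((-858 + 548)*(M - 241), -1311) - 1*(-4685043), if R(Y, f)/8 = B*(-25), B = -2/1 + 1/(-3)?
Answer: 14056529/3 ≈ 4.6855e+6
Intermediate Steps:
B = -7/3 (B = -2*1 + 1*(-⅓) = -2 - ⅓ = -7/3 ≈ -2.3333)
R(Y, f) = 1400/3 (R(Y, f) = 8*(-7/3*(-25)) = 8*(175/3) = 1400/3)
R((-858 + 548)*(M - 241), -1311) - 1*(-4685043) = 1400/3 - 1*(-4685043) = 1400/3 + 4685043 = 14056529/3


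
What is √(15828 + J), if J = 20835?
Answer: 11*√303 ≈ 191.48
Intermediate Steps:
√(15828 + J) = √(15828 + 20835) = √36663 = 11*√303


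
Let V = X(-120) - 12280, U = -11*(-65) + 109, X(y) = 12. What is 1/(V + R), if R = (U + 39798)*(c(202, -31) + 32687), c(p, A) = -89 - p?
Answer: 1/1315978044 ≈ 7.5989e-10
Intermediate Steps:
U = 824 (U = 715 + 109 = 824)
R = 1315990312 (R = (824 + 39798)*((-89 - 1*202) + 32687) = 40622*((-89 - 202) + 32687) = 40622*(-291 + 32687) = 40622*32396 = 1315990312)
V = -12268 (V = 12 - 12280 = -12268)
1/(V + R) = 1/(-12268 + 1315990312) = 1/1315978044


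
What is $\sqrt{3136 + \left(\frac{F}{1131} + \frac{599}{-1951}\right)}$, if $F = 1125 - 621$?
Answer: $\frac{\sqrt{1696650882098159}}{735527} \approx 56.001$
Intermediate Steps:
$F = 504$ ($F = 1125 - 621 = 504$)
$\sqrt{3136 + \left(\frac{F}{1131} + \frac{599}{-1951}\right)} = \sqrt{3136 + \left(\frac{504}{1131} + \frac{599}{-1951}\right)} = \sqrt{3136 + \left(504 \cdot \frac{1}{1131} + 599 \left(- \frac{1}{1951}\right)\right)} = \sqrt{3136 + \left(\frac{168}{377} - \frac{599}{1951}\right)} = \sqrt{3136 + \frac{101945}{735527}} = \sqrt{\frac{2306714617}{735527}} = \frac{\sqrt{1696650882098159}}{735527}$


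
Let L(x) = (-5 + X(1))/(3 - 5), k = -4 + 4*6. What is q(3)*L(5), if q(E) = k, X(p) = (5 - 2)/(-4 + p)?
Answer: 60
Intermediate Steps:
X(p) = 3/(-4 + p)
k = 20 (k = -4 + 24 = 20)
L(x) = 3 (L(x) = (-5 + 3/(-4 + 1))/(3 - 5) = (-5 + 3/(-3))/(-2) = (-5 + 3*(-⅓))*(-½) = (-5 - 1)*(-½) = -6*(-½) = 3)
q(E) = 20
q(3)*L(5) = 20*3 = 60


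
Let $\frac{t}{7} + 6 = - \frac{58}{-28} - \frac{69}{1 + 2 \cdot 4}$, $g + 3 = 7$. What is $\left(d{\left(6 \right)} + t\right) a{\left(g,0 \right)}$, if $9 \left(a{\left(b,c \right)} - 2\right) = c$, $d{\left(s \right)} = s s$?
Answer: $- \frac{271}{3} \approx -90.333$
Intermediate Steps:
$g = 4$ ($g = -3 + 7 = 4$)
$d{\left(s \right)} = s^{2}$
$a{\left(b,c \right)} = 2 + \frac{c}{9}$
$t = - \frac{487}{6}$ ($t = -42 + 7 \left(- \frac{58}{-28} - \frac{69}{1 + 2 \cdot 4}\right) = -42 + 7 \left(\left(-58\right) \left(- \frac{1}{28}\right) - \frac{69}{1 + 8}\right) = -42 + 7 \left(\frac{29}{14} - \frac{69}{9}\right) = -42 + 7 \left(\frac{29}{14} - \frac{23}{3}\right) = -42 + 7 \left(- \frac{235}{42}\right) = -42 - \frac{235}{6} = - \frac{487}{6} \approx -81.167$)
$\left(d{\left(6 \right)} + t\right) a{\left(g,0 \right)} = \left(6^{2} - \frac{487}{6}\right) \left(2 + \frac{1}{9} \cdot 0\right) = \left(36 - \frac{487}{6}\right) \left(2 + 0\right) = \left(- \frac{271}{6}\right) 2 = - \frac{271}{3}$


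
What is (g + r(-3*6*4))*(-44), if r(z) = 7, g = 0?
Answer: -308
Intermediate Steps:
(g + r(-3*6*4))*(-44) = (0 + 7)*(-44) = 7*(-44) = -308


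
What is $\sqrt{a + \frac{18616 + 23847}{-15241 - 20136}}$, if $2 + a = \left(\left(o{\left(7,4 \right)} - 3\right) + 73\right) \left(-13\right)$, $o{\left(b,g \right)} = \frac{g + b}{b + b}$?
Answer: $\frac{19 i \sqrt{627462250142}}{495278} \approx 30.388 i$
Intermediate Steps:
$o{\left(b,g \right)} = \frac{b + g}{2 b}$
$a = - \frac{12911}{14}$ ($a = -2 + \left(\left(\frac{7 + 4}{2 \cdot 7} - 3\right) + 73\right) \left(-13\right) = -2 + \left(\left(\frac{1}{2} \cdot \frac{1}{7} \cdot 11 - 3\right) + 73\right) \left(-13\right) = -2 + \left(\left(\frac{11}{14} - 3\right) + 73\right) \left(-13\right) = -2 + \left(- \frac{31}{14} + 73\right) \left(-13\right) = -2 + \frac{991}{14} \left(-13\right) = -2 - \frac{12883}{14} = - \frac{12911}{14} \approx -922.21$)
$\sqrt{a + \frac{18616 + 23847}{-15241 - 20136}} = \sqrt{- \frac{12911}{14} + \frac{18616 + 23847}{-15241 - 20136}} = \sqrt{- \frac{12911}{14} + \frac{42463}{-35377}} = \sqrt{- \frac{12911}{14} + 42463 \left(- \frac{1}{35377}\right)} = \sqrt{- \frac{12911}{14} - \frac{42463}{35377}} = \sqrt{- \frac{457346929}{495278}} = \frac{19 i \sqrt{627462250142}}{495278}$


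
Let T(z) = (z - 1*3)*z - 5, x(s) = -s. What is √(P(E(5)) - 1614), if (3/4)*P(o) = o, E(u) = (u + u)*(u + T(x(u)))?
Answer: I*√9726/3 ≈ 32.873*I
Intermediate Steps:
T(z) = -5 + z*(-3 + z) (T(z) = (z - 3)*z - 5 = (-3 + z)*z - 5 = z*(-3 + z) - 5 = -5 + z*(-3 + z))
E(u) = 2*u*(-5 + u² + 4*u) (E(u) = (u + u)*(u + (-5 + (-u)² - (-3)*u)) = (2*u)*(u + (-5 + u² + 3*u)) = (2*u)*(-5 + u² + 4*u) = 2*u*(-5 + u² + 4*u))
P(o) = 4*o/3
√(P(E(5)) - 1614) = √(4*(2*5*(-5 + 5² + 4*5))/3 - 1614) = √(4*(2*5*(-5 + 25 + 20))/3 - 1614) = √(4*(2*5*40)/3 - 1614) = √((4/3)*400 - 1614) = √(1600/3 - 1614) = √(-3242/3) = I*√9726/3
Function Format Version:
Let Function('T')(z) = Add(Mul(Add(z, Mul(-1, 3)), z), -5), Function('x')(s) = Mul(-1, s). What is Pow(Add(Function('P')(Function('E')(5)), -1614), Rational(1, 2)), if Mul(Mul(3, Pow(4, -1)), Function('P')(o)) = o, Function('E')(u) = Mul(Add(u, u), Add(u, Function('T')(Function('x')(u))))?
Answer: Mul(Rational(1, 3), I, Pow(9726, Rational(1, 2))) ≈ Mul(32.873, I)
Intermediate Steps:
Function('T')(z) = Add(-5, Mul(z, Add(-3, z))) (Function('T')(z) = Add(Mul(Add(z, -3), z), -5) = Add(Mul(Add(-3, z), z), -5) = Add(Mul(z, Add(-3, z)), -5) = Add(-5, Mul(z, Add(-3, z))))
Function('E')(u) = Mul(2, u, Add(-5, Pow(u, 2), Mul(4, u))) (Function('E')(u) = Mul(Add(u, u), Add(u, Add(-5, Pow(Mul(-1, u), 2), Mul(-3, Mul(-1, u))))) = Mul(Mul(2, u), Add(u, Add(-5, Pow(u, 2), Mul(3, u)))) = Mul(Mul(2, u), Add(-5, Pow(u, 2), Mul(4, u))) = Mul(2, u, Add(-5, Pow(u, 2), Mul(4, u))))
Function('P')(o) = Mul(Rational(4, 3), o)
Pow(Add(Function('P')(Function('E')(5)), -1614), Rational(1, 2)) = Pow(Add(Mul(Rational(4, 3), Mul(2, 5, Add(-5, Pow(5, 2), Mul(4, 5)))), -1614), Rational(1, 2)) = Pow(Add(Mul(Rational(4, 3), Mul(2, 5, Add(-5, 25, 20))), -1614), Rational(1, 2)) = Pow(Add(Mul(Rational(4, 3), Mul(2, 5, 40)), -1614), Rational(1, 2)) = Pow(Add(Mul(Rational(4, 3), 400), -1614), Rational(1, 2)) = Pow(Add(Rational(1600, 3), -1614), Rational(1, 2)) = Pow(Rational(-3242, 3), Rational(1, 2)) = Mul(Rational(1, 3), I, Pow(9726, Rational(1, 2)))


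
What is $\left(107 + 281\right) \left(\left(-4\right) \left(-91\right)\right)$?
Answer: $141232$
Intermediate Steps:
$\left(107 + 281\right) \left(\left(-4\right) \left(-91\right)\right) = 388 \cdot 364 = 141232$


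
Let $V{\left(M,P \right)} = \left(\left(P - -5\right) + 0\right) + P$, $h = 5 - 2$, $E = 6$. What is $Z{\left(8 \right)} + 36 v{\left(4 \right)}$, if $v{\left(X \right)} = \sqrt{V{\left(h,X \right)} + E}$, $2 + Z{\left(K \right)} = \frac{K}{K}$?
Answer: $-1 + 36 \sqrt{19} \approx 155.92$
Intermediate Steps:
$Z{\left(K \right)} = -1$ ($Z{\left(K \right)} = -2 + \frac{K}{K} = -2 + 1 = -1$)
$h = 3$ ($h = 5 - 2 = 3$)
$V{\left(M,P \right)} = 5 + 2 P$ ($V{\left(M,P \right)} = \left(\left(P + 5\right) + 0\right) + P = \left(\left(5 + P\right) + 0\right) + P = \left(5 + P\right) + P = 5 + 2 P$)
$v{\left(X \right)} = \sqrt{11 + 2 X}$ ($v{\left(X \right)} = \sqrt{\left(5 + 2 X\right) + 6} = \sqrt{11 + 2 X}$)
$Z{\left(8 \right)} + 36 v{\left(4 \right)} = -1 + 36 \sqrt{11 + 2 \cdot 4} = -1 + 36 \sqrt{11 + 8} = -1 + 36 \sqrt{19}$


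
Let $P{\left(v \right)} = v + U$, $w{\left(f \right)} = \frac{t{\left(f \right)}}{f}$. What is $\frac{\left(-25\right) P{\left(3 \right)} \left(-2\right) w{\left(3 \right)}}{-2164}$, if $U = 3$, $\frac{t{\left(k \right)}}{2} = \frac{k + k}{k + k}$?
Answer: $- \frac{50}{541} \approx -0.092421$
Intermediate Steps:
$t{\left(k \right)} = 2$ ($t{\left(k \right)} = 2 \frac{k + k}{k + k} = 2 \frac{2 k}{2 k} = 2 \cdot 2 k \frac{1}{2 k} = 2 \cdot 1 = 2$)
$w{\left(f \right)} = \frac{2}{f}$
$P{\left(v \right)} = 3 + v$ ($P{\left(v \right)} = v + 3 = 3 + v$)
$\frac{\left(-25\right) P{\left(3 \right)} \left(-2\right) w{\left(3 \right)}}{-2164} = \frac{\left(-25\right) \left(3 + 3\right) \left(-2\right) \frac{2}{3}}{-2164} = - 25 \cdot 6 \left(-2\right) 2 \cdot \frac{1}{3} \left(- \frac{1}{2164}\right) = - 25 \left(\left(-12\right) \frac{2}{3}\right) \left(- \frac{1}{2164}\right) = \left(-25\right) \left(-8\right) \left(- \frac{1}{2164}\right) = 200 \left(- \frac{1}{2164}\right) = - \frac{50}{541}$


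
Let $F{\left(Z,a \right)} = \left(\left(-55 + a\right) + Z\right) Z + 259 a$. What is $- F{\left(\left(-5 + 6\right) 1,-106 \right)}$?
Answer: $27614$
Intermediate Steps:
$F{\left(Z,a \right)} = 259 a + Z \left(-55 + Z + a\right)$ ($F{\left(Z,a \right)} = \left(-55 + Z + a\right) Z + 259 a = Z \left(-55 + Z + a\right) + 259 a = 259 a + Z \left(-55 + Z + a\right)$)
$- F{\left(\left(-5 + 6\right) 1,-106 \right)} = - (\left(\left(-5 + 6\right) 1\right)^{2} - 55 \left(-5 + 6\right) 1 + 259 \left(-106\right) + \left(-5 + 6\right) 1 \left(-106\right)) = - (\left(1 \cdot 1\right)^{2} - 55 \cdot 1 \cdot 1 - 27454 + 1 \cdot 1 \left(-106\right)) = - (1^{2} - 55 - 27454 + 1 \left(-106\right)) = - (1 - 55 - 27454 - 106) = \left(-1\right) \left(-27614\right) = 27614$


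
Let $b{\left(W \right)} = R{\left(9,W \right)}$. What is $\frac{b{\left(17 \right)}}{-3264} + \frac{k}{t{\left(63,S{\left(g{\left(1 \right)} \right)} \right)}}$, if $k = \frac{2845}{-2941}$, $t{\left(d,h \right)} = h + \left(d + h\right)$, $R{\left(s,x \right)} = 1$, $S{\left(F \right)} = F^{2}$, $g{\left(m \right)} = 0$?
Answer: $- \frac{185713}{11858112} \approx -0.015661$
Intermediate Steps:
$t{\left(d,h \right)} = d + 2 h$
$b{\left(W \right)} = 1$
$k = - \frac{2845}{2941}$ ($k = 2845 \left(- \frac{1}{2941}\right) = - \frac{2845}{2941} \approx -0.96736$)
$\frac{b{\left(17 \right)}}{-3264} + \frac{k}{t{\left(63,S{\left(g{\left(1 \right)} \right)} \right)}} = 1 \frac{1}{-3264} - \frac{2845}{2941 \left(63 + 2 \cdot 0^{2}\right)} = 1 \left(- \frac{1}{3264}\right) - \frac{2845}{2941 \left(63 + 2 \cdot 0\right)} = - \frac{1}{3264} - \frac{2845}{2941 \left(63 + 0\right)} = - \frac{1}{3264} - \frac{2845}{2941 \cdot 63} = - \frac{1}{3264} - \frac{2845}{185283} = - \frac{185713}{11858112}$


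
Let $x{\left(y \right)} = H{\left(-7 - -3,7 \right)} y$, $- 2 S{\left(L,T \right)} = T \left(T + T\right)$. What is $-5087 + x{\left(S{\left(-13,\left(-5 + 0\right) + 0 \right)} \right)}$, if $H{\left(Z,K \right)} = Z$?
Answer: $-4987$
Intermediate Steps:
$S{\left(L,T \right)} = - T^{2}$ ($S{\left(L,T \right)} = - \frac{T \left(T + T\right)}{2} = - \frac{T 2 T}{2} = - \frac{2 T^{2}}{2} = - T^{2}$)
$x{\left(y \right)} = - 4 y$ ($x{\left(y \right)} = \left(-7 - -3\right) y = \left(-7 + 3\right) y = - 4 y$)
$-5087 + x{\left(S{\left(-13,\left(-5 + 0\right) + 0 \right)} \right)} = -5087 - 4 \left(- \left(\left(-5 + 0\right) + 0\right)^{2}\right) = -5087 - 4 \left(- \left(-5 + 0\right)^{2}\right) = -5087 - 4 \left(- \left(-5\right)^{2}\right) = -5087 - 4 \left(\left(-1\right) 25\right) = -5087 - -100 = -5087 + 100 = -4987$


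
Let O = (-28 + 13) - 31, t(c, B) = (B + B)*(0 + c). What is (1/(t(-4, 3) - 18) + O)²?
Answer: 3736489/1764 ≈ 2118.2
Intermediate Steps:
t(c, B) = 2*B*c (t(c, B) = (2*B)*c = 2*B*c)
O = -46 (O = -15 - 31 = -46)
(1/(t(-4, 3) - 18) + O)² = (1/(2*3*(-4) - 18) - 46)² = (1/(-24 - 18) - 46)² = (1/(-42) - 46)² = (-1/42 - 46)² = (-1933/42)² = 3736489/1764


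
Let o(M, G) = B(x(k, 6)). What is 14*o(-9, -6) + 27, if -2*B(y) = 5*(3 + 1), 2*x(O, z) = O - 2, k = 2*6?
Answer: -113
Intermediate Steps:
k = 12
x(O, z) = -1 + O/2 (x(O, z) = (O - 2)/2 = (-2 + O)/2 = -1 + O/2)
B(y) = -10 (B(y) = -5*(3 + 1)/2 = -5*4/2 = -1/2*20 = -10)
o(M, G) = -10
14*o(-9, -6) + 27 = 14*(-10) + 27 = -140 + 27 = -113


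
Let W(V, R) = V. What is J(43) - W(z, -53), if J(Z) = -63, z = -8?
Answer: -55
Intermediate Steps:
J(43) - W(z, -53) = -63 - 1*(-8) = -63 + 8 = -55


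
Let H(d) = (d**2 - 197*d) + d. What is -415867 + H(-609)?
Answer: 74378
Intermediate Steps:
H(d) = d**2 - 196*d
-415867 + H(-609) = -415867 - 609*(-196 - 609) = -415867 - 609*(-805) = -415867 + 490245 = 74378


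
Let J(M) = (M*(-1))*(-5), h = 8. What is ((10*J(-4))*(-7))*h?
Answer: 11200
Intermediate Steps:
J(M) = 5*M (J(M) = -M*(-5) = 5*M)
((10*J(-4))*(-7))*h = ((10*(5*(-4)))*(-7))*8 = ((10*(-20))*(-7))*8 = -200*(-7)*8 = 1400*8 = 11200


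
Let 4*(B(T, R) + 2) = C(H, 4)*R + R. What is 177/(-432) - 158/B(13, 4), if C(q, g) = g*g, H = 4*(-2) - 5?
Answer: -7879/720 ≈ -10.943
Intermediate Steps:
H = -13 (H = -8 - 5 = -13)
C(q, g) = g**2
B(T, R) = -2 + 17*R/4 (B(T, R) = -2 + (4**2*R + R)/4 = -2 + (16*R + R)/4 = -2 + (17*R)/4 = -2 + 17*R/4)
177/(-432) - 158/B(13, 4) = 177/(-432) - 158/(-2 + (17/4)*4) = 177*(-1/432) - 158/(-2 + 17) = -59/144 - 158/15 = -7879/720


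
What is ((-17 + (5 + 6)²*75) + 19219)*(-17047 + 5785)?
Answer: -318455574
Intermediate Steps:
((-17 + (5 + 6)²*75) + 19219)*(-17047 + 5785) = ((-17 + 11²*75) + 19219)*(-11262) = ((-17 + 121*75) + 19219)*(-11262) = ((-17 + 9075) + 19219)*(-11262) = (9058 + 19219)*(-11262) = 28277*(-11262) = -318455574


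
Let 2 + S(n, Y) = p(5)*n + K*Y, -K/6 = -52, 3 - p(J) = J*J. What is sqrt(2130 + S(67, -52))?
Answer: 3*I*sqrt(1730) ≈ 124.78*I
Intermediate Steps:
p(J) = 3 - J**2 (p(J) = 3 - J*J = 3 - J**2)
K = 312 (K = -6*(-52) = 312)
S(n, Y) = -2 - 22*n + 312*Y (S(n, Y) = -2 + ((3 - 1*5**2)*n + 312*Y) = -2 + ((3 - 1*25)*n + 312*Y) = -2 + ((3 - 25)*n + 312*Y) = -2 + (-22*n + 312*Y) = -2 - 22*n + 312*Y)
sqrt(2130 + S(67, -52)) = sqrt(2130 + (-2 - 22*67 + 312*(-52))) = sqrt(2130 + (-2 - 1474 - 16224)) = sqrt(2130 - 17700) = sqrt(-15570) = 3*I*sqrt(1730)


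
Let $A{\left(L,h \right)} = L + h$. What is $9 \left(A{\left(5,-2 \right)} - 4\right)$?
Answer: $-9$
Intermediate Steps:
$9 \left(A{\left(5,-2 \right)} - 4\right) = 9 \left(\left(5 - 2\right) - 4\right) = 9 \left(3 + \left(-6 + 2\right)\right) = 9 \left(3 - 4\right) = 9 \left(-1\right) = -9$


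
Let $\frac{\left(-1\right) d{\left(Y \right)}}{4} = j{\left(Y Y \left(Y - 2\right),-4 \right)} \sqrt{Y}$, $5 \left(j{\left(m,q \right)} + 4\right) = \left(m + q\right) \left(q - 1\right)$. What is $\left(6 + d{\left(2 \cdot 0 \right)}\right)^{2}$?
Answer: $36$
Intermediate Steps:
$j{\left(m,q \right)} = -4 + \frac{\left(-1 + q\right) \left(m + q\right)}{5}$ ($j{\left(m,q \right)} = -4 + \frac{\left(m + q\right) \left(q - 1\right)}{5} = -4 + \frac{\left(m + q\right) \left(-1 + q\right)}{5} = -4 + \frac{\left(-1 + q\right) \left(m + q\right)}{5}$)
$d{\left(Y \right)} = 4 Y^{\frac{5}{2}} \left(-2 + Y\right)$ ($d{\left(Y \right)} = - 4 \left(-4 - \frac{Y Y \left(Y - 2\right)}{5} - - \frac{4}{5} + \frac{\left(-4\right)^{2}}{5} + \frac{1}{5} Y Y \left(Y - 2\right) \left(-4\right)\right) \sqrt{Y} = - 4 \left(-4 - \frac{Y^{2} \left(-2 + Y\right)}{5} + \frac{4}{5} + \frac{1}{5} \cdot 16 + \frac{1}{5} Y^{2} \left(-2 + Y\right) \left(-4\right)\right) \sqrt{Y} = - 4 \left(-4 - \frac{Y^{2} \left(-2 + Y\right)}{5} + \frac{4}{5} + \frac{16}{5} - \frac{4 Y^{2} \left(-2 + Y\right)}{5}\right) \sqrt{Y} = - 4 - Y^{2} \left(-2 + Y\right) \sqrt{Y} = - 4 \left(- Y^{\frac{5}{2}} \left(-2 + Y\right)\right) = 4 Y^{\frac{5}{2}} \left(-2 + Y\right)$)
$\left(6 + d{\left(2 \cdot 0 \right)}\right)^{2} = \left(6 + 4 \left(2 \cdot 0\right)^{\frac{5}{2}} \left(-2 + 2 \cdot 0\right)\right)^{2} = \left(6 + 4 \cdot 0^{\frac{5}{2}} \left(-2 + 0\right)\right)^{2} = \left(6 + 4 \cdot 0 \left(-2\right)\right)^{2} = \left(6 + 0\right)^{2} = 6^{2} = 36$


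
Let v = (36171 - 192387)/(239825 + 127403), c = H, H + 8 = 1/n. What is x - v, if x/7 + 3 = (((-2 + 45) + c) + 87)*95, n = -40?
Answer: 59559093805/734456 ≈ 81093.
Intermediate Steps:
H = -321/40 (H = -8 + 1/(-40) = -8 - 1/40 = -321/40 ≈ -8.0250)
c = -321/40 ≈ -8.0250
v = -39054/91807 (v = -156216/367228 = -156216*1/367228 = -39054/91807 ≈ -0.42539)
x = 648739/8 (x = -21 + 7*((((-2 + 45) - 321/40) + 87)*95) = -21 + 7*(((43 - 321/40) + 87)*95) = -21 + 7*((1399/40 + 87)*95) = -21 + 7*((4879/40)*95) = -21 + 7*(92701/8) = -21 + 648907/8 = 648739/8 ≈ 81092.)
x - v = 648739/8 - 1*(-39054/91807) = 648739/8 + 39054/91807 = 59559093805/734456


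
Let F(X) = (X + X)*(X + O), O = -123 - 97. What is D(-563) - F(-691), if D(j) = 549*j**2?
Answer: 172756979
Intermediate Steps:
O = -220
F(X) = 2*X*(-220 + X) (F(X) = (X + X)*(X - 220) = (2*X)*(-220 + X) = 2*X*(-220 + X))
D(-563) - F(-691) = 549*(-563)**2 - 2*(-691)*(-220 - 691) = 549*316969 - 2*(-691)*(-911) = 174015981 - 1*1259002 = 174015981 - 1259002 = 172756979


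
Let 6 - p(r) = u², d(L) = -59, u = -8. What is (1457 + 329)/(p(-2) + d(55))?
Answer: -1786/117 ≈ -15.265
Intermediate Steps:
p(r) = -58 (p(r) = 6 - 1*(-8)² = 6 - 1*64 = 6 - 64 = -58)
(1457 + 329)/(p(-2) + d(55)) = (1457 + 329)/(-58 - 59) = 1786/(-117) = 1786*(-1/117) = -1786/117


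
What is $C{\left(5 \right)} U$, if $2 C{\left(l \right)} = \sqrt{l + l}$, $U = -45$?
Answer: $- \frac{45 \sqrt{10}}{2} \approx -71.151$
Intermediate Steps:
$C{\left(l \right)} = \frac{\sqrt{2} \sqrt{l}}{2}$ ($C{\left(l \right)} = \frac{\sqrt{l + l}}{2} = \frac{\sqrt{2 l}}{2} = \frac{\sqrt{2} \sqrt{l}}{2}$)
$C{\left(5 \right)} U = \frac{\sqrt{2} \sqrt{5}}{2} \left(-45\right) = \frac{\sqrt{10}}{2} \left(-45\right) = - \frac{45 \sqrt{10}}{2}$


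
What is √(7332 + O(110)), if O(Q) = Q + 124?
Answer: √7566 ≈ 86.983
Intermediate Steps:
O(Q) = 124 + Q
√(7332 + O(110)) = √(7332 + (124 + 110)) = √(7332 + 234) = √7566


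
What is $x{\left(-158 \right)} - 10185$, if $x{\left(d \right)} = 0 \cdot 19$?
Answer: $-10185$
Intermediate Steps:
$x{\left(d \right)} = 0$
$x{\left(-158 \right)} - 10185 = 0 - 10185 = -10185$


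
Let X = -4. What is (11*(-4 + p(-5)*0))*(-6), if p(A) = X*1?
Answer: 264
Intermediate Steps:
p(A) = -4 (p(A) = -4*1 = -4)
(11*(-4 + p(-5)*0))*(-6) = (11*(-4 - 4*0))*(-6) = (11*(-4 + 0))*(-6) = (11*(-4))*(-6) = -44*(-6) = 264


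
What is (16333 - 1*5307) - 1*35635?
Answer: -24609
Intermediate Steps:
(16333 - 1*5307) - 1*35635 = (16333 - 5307) - 35635 = 11026 - 35635 = -24609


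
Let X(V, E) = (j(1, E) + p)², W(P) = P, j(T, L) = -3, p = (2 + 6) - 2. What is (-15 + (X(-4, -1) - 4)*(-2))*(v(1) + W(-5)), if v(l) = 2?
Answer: 75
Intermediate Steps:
p = 6 (p = 8 - 2 = 6)
X(V, E) = 9 (X(V, E) = (-3 + 6)² = 3² = 9)
(-15 + (X(-4, -1) - 4)*(-2))*(v(1) + W(-5)) = (-15 + (9 - 4)*(-2))*(2 - 5) = (-15 + 5*(-2))*(-3) = (-15 - 10)*(-3) = -25*(-3) = 75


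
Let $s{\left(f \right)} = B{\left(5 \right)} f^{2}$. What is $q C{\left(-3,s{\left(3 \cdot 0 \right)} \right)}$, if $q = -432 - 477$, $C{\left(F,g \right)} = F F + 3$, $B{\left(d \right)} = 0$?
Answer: $-10908$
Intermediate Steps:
$s{\left(f \right)} = 0$ ($s{\left(f \right)} = 0 f^{2} = 0$)
$C{\left(F,g \right)} = 3 + F^{2}$ ($C{\left(F,g \right)} = F^{2} + 3 = 3 + F^{2}$)
$q = -909$ ($q = -432 - 477 = -909$)
$q C{\left(-3,s{\left(3 \cdot 0 \right)} \right)} = - 909 \left(3 + \left(-3\right)^{2}\right) = - 909 \left(3 + 9\right) = \left(-909\right) 12 = -10908$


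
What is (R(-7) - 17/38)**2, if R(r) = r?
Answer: 80089/1444 ≈ 55.463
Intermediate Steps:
(R(-7) - 17/38)**2 = (-7 - 17/38)**2 = (-283/38)**2 = 80089/1444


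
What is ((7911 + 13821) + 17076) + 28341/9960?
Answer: 128852007/3320 ≈ 38811.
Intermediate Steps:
((7911 + 13821) + 17076) + 28341/9960 = (21732 + 17076) + 28341*(1/9960) = 38808 + 9447/3320 = 128852007/3320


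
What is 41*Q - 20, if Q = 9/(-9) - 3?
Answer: -184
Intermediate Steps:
Q = -4 (Q = 9*(-⅑) - 3 = -1 - 3 = -4)
41*Q - 20 = 41*(-4) - 20 = -164 - 20 = -184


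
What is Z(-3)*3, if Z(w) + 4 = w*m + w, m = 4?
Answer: -57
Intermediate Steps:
Z(w) = -4 + 5*w (Z(w) = -4 + (w*4 + w) = -4 + (4*w + w) = -4 + 5*w)
Z(-3)*3 = (-4 + 5*(-3))*3 = (-4 - 15)*3 = -19*3 = -57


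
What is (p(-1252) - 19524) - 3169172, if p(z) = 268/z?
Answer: -998061915/313 ≈ -3.1887e+6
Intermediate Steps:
(p(-1252) - 19524) - 3169172 = (268/(-1252) - 19524) - 3169172 = (268*(-1/1252) - 19524) - 3169172 = (-67/313 - 19524) - 3169172 = -6111079/313 - 3169172 = -998061915/313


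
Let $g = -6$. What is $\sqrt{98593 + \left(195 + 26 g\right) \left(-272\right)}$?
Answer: $\sqrt{87985} \approx 296.62$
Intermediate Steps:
$\sqrt{98593 + \left(195 + 26 g\right) \left(-272\right)} = \sqrt{98593 + \left(195 + 26 \left(-6\right)\right) \left(-272\right)} = \sqrt{98593 + \left(195 - 156\right) \left(-272\right)} = \sqrt{98593 + 39 \left(-272\right)} = \sqrt{98593 - 10608} = \sqrt{87985}$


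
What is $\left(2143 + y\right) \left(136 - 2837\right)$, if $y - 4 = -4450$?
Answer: $6220403$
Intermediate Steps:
$y = -4446$ ($y = 4 - 4450 = -4446$)
$\left(2143 + y\right) \left(136 - 2837\right) = \left(2143 - 4446\right) \left(136 - 2837\right) = \left(-2303\right) \left(-2701\right) = 6220403$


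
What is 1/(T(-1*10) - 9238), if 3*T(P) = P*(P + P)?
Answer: -3/27514 ≈ -0.00010904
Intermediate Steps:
T(P) = 2*P²/3 (T(P) = (P*(P + P))/3 = (P*(2*P))/3 = (2*P²)/3 = 2*P²/3)
1/(T(-1*10) - 9238) = 1/(2*(-1*10)²/3 - 9238) = 1/((⅔)*(-10)² - 9238) = 1/((⅔)*100 - 9238) = 1/(200/3 - 9238) = 1/(-27514/3) = -3/27514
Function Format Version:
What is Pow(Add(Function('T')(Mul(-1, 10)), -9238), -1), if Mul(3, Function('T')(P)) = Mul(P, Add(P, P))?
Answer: Rational(-3, 27514) ≈ -0.00010904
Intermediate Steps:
Function('T')(P) = Mul(Rational(2, 3), Pow(P, 2)) (Function('T')(P) = Mul(Rational(1, 3), Mul(P, Add(P, P))) = Mul(Rational(1, 3), Mul(P, Mul(2, P))) = Mul(Rational(1, 3), Mul(2, Pow(P, 2))) = Mul(Rational(2, 3), Pow(P, 2)))
Pow(Add(Function('T')(Mul(-1, 10)), -9238), -1) = Pow(Add(Mul(Rational(2, 3), Pow(Mul(-1, 10), 2)), -9238), -1) = Pow(Add(Mul(Rational(2, 3), Pow(-10, 2)), -9238), -1) = Pow(Add(Mul(Rational(2, 3), 100), -9238), -1) = Pow(Add(Rational(200, 3), -9238), -1) = Pow(Rational(-27514, 3), -1) = Rational(-3, 27514)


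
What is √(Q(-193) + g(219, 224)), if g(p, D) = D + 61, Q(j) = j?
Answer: 2*√23 ≈ 9.5917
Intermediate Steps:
g(p, D) = 61 + D
√(Q(-193) + g(219, 224)) = √(-193 + (61 + 224)) = √(-193 + 285) = √92 = 2*√23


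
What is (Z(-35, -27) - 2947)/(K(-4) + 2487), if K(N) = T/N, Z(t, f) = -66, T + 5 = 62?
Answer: -12052/9891 ≈ -1.2185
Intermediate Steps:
T = 57 (T = -5 + 62 = 57)
K(N) = 57/N
(Z(-35, -27) - 2947)/(K(-4) + 2487) = (-66 - 2947)/(57/(-4) + 2487) = -3013/(57*(-1/4) + 2487) = -3013/(-57/4 + 2487) = -3013/9891/4 = -3013*4/9891 = -12052/9891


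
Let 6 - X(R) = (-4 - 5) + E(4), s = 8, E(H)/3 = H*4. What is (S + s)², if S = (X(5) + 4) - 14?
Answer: 1225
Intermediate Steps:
E(H) = 12*H (E(H) = 3*(H*4) = 3*(4*H) = 12*H)
X(R) = -33 (X(R) = 6 - ((-4 - 5) + 12*4) = 6 - (-9 + 48) = 6 - 1*39 = 6 - 39 = -33)
S = -43 (S = (-33 + 4) - 14 = -29 - 14 = -43)
(S + s)² = (-43 + 8)² = (-35)² = 1225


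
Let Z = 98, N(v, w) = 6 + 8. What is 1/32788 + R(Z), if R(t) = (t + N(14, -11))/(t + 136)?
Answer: 1836245/3836196 ≈ 0.47866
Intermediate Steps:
N(v, w) = 14
R(t) = (14 + t)/(136 + t) (R(t) = (t + 14)/(t + 136) = (14 + t)/(136 + t))
1/32788 + R(Z) = 1/32788 + (14 + 98)/(136 + 98) = 1/32788 + 112/234 = 1/32788 + (1/234)*112 = 1/32788 + 56/117 = 1836245/3836196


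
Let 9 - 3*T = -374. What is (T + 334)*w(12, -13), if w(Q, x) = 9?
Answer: 4155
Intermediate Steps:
T = 383/3 (T = 3 - ⅓*(-374) = 3 + 374/3 = 383/3 ≈ 127.67)
(T + 334)*w(12, -13) = (383/3 + 334)*9 = (1385/3)*9 = 4155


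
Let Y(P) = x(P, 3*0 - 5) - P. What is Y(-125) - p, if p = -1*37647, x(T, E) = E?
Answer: 37767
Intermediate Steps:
Y(P) = -5 - P (Y(P) = (3*0 - 5) - P = (0 - 5) - P = -5 - P)
p = -37647
Y(-125) - p = (-5 - 1*(-125)) - 1*(-37647) = (-5 + 125) + 37647 = 120 + 37647 = 37767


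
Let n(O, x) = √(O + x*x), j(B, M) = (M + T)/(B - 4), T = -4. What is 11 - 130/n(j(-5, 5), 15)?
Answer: 11 - 195*√506/506 ≈ 2.3312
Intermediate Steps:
j(B, M) = (-4 + M)/(-4 + B) (j(B, M) = (M - 4)/(B - 4) = (-4 + M)/(-4 + B))
n(O, x) = √(O + x²)
11 - 130/n(j(-5, 5), 15) = 11 - 130/(√((-4 + 5)/(-4 - 5) + 15²)) = 11 - 130/(√(1/(-9) + 225)) = 11 - 130/(√(-⅑*1 + 225)) = 11 - 130/(√(-⅑ + 225)) = 11 - 130/(√(2024/9)) = 11 - 130/(2*√506/3) = 11 - 130*3*√506/1012 = 11 - 195*√506/506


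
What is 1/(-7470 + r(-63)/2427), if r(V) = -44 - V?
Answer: -2427/18129671 ≈ -0.00013387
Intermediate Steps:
1/(-7470 + r(-63)/2427) = 1/(-7470 + (-44 - 1*(-63))/2427) = 1/(-7470 + (-44 + 63)*(1/2427)) = 1/(-7470 + 19*(1/2427)) = 1/(-7470 + 19/2427) = 1/(-18129671/2427) = -2427/18129671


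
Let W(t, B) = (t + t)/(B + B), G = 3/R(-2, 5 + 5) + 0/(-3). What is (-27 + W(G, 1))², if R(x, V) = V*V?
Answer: 7273809/10000 ≈ 727.38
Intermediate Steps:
R(x, V) = V²
G = 3/100 (G = 3/((5 + 5)²) + 0/(-3) = 3/(10²) + 0*(-⅓) = 3/100 + 0 = 3/100 ≈ 0.030000)
W(t, B) = t/B (W(t, B) = (2*t)/((2*B)) = (2*t)*(1/(2*B)) = t/B)
(-27 + W(G, 1))² = (-27 + (3/100)/1)² = (-27 + (3/100)*1)² = (-27 + 3/100)² = (-2697/100)² = 7273809/10000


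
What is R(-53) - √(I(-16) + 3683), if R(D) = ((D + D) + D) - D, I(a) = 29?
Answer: -106 - 8*√58 ≈ -166.93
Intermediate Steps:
R(D) = 2*D (R(D) = (2*D + D) - D = 3*D - D = 2*D)
R(-53) - √(I(-16) + 3683) = 2*(-53) - √(29 + 3683) = -106 - √3712 = -106 - 8*√58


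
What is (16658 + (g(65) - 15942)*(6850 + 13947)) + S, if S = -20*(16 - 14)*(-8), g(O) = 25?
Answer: -331008871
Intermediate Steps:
S = 320 (S = -20*2*(-8) = -40*(-8) = 320)
(16658 + (g(65) - 15942)*(6850 + 13947)) + S = (16658 + (25 - 15942)*(6850 + 13947)) + 320 = (16658 - 15917*20797) + 320 = (16658 - 331025849) + 320 = -331009191 + 320 = -331008871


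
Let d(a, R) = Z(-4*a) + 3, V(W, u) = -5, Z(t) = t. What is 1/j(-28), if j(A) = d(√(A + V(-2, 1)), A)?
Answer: 1/179 + 4*I*√33/537 ≈ 0.0055866 + 0.04279*I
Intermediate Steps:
d(a, R) = 3 - 4*a (d(a, R) = -4*a + 3 = 3 - 4*a)
j(A) = 3 - 4*√(-5 + A) (j(A) = 3 - 4*√(A - 5) = 3 - 4*√(-5 + A))
1/j(-28) = 1/(3 - 4*√(-5 - 28)) = 1/(3 - 4*I*√33)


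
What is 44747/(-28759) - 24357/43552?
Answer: -2649304307/1252511968 ≈ -2.1152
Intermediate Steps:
44747/(-28759) - 24357/43552 = 44747*(-1/28759) - 24357*1/43552 = -44747/28759 - 24357/43552 = -2649304307/1252511968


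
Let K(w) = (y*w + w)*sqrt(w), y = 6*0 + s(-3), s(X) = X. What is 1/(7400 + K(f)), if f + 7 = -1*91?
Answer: 925/7315596 - 343*I*sqrt(2)/14631192 ≈ 0.00012644 - 3.3154e-5*I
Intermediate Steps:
f = -98 (f = -7 - 1*91 = -7 - 91 = -98)
y = -3 (y = 6*0 - 3 = 0 - 3 = -3)
K(w) = -2*w**(3/2) (K(w) = (-3*w + w)*sqrt(w) = (-2*w)*sqrt(w) = -2*w**(3/2))
1/(7400 + K(f)) = 1/(7400 - (-1372)*I*sqrt(2)) = 1/(7400 + 1372*I*sqrt(2))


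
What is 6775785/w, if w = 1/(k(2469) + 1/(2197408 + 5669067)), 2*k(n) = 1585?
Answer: 16896589231306689/3146590 ≈ 5.3698e+9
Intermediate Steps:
k(n) = 1585/2 (k(n) = (½)*1585 = 1585/2)
w = 15732950/12468362877 (w = 1/(1585/2 + 1/(2197408 + 5669067)) = 1/(1585/2 + 1/7866475) = 1/(12468362877/15732950) = 15732950/12468362877 ≈ 0.0012618)
6775785/w = 6775785/(15732950/12468362877) = 6775785*(12468362877/15732950) = 16896589231306689/3146590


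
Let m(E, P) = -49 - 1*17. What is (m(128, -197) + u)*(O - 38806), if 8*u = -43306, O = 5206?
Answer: 184102800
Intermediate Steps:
m(E, P) = -66 (m(E, P) = -49 - 17 = -66)
u = -21653/4 (u = (⅛)*(-43306) = -21653/4 ≈ -5413.3)
(m(128, -197) + u)*(O - 38806) = (-66 - 21653/4)*(5206 - 38806) = -21917/4*(-33600) = 184102800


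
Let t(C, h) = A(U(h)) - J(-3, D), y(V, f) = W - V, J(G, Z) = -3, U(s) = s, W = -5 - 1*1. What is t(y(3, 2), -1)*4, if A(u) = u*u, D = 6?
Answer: 16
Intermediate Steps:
W = -6 (W = -5 - 1 = -6)
A(u) = u**2
y(V, f) = -6 - V
t(C, h) = 3 + h**2 (t(C, h) = h**2 - 1*(-3) = h**2 + 3 = 3 + h**2)
t(y(3, 2), -1)*4 = (3 + (-1)**2)*4 = (3 + 1)*4 = 4*4 = 16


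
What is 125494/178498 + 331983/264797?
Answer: 46244368126/23632867453 ≈ 1.9568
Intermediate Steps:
125494/178498 + 331983/264797 = 125494*(1/178498) + 331983*(1/264797) = 62747/89249 + 331983/264797 = 46244368126/23632867453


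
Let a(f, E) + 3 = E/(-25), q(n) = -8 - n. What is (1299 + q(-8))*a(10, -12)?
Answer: -81837/25 ≈ -3273.5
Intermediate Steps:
a(f, E) = -3 - E/25 (a(f, E) = -3 + E/(-25) = -3 + E*(-1/25) = -3 - E/25)
(1299 + q(-8))*a(10, -12) = (1299 + (-8 - 1*(-8)))*(-3 - 1/25*(-12)) = (1299 + (-8 + 8))*(-3 + 12/25) = (1299 + 0)*(-63/25) = 1299*(-63/25) = -81837/25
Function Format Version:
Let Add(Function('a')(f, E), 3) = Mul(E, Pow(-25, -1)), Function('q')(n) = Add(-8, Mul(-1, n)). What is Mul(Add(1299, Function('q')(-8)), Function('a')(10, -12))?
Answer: Rational(-81837, 25) ≈ -3273.5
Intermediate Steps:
Function('a')(f, E) = Add(-3, Mul(Rational(-1, 25), E)) (Function('a')(f, E) = Add(-3, Mul(E, Pow(-25, -1))) = Add(-3, Mul(E, Rational(-1, 25))) = Add(-3, Mul(Rational(-1, 25), E)))
Mul(Add(1299, Function('q')(-8)), Function('a')(10, -12)) = Mul(Add(1299, Add(-8, Mul(-1, -8))), Add(-3, Mul(Rational(-1, 25), -12))) = Mul(Add(1299, Add(-8, 8)), Add(-3, Rational(12, 25))) = Mul(Add(1299, 0), Rational(-63, 25)) = Mul(1299, Rational(-63, 25)) = Rational(-81837, 25)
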